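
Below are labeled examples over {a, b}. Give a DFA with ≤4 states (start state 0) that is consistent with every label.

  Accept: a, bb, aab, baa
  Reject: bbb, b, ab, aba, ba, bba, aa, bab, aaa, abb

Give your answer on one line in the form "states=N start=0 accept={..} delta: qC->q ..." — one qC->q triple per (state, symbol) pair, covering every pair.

Grow the machine one transition at a time. Run the examples from 0; the earliest place one falls off (shortest prefix, ties alphabetical) gets sent to the lowest-numbered state that keeps every Accept/Reject pair distinguishable — a pair clashes when both reach the same state with identical unread suffix — and to a fresh state only if none does.
a: 0a undefined. 0a->0: no, a/aa meet in 0. Open state 1: 0a->1.
b: 0b undefined. 0b->0: no, a/ba meet in 1. 0b->1: no, a/b meet in 1. Open state 2: 0b->2.
aa: 1a undefined. 1a->0: no, a/aaa meet in 1. 1a->1: no, a/aa meet in 1. 1a->2: ok.
ab: 1b undefined. 1b->0: no, a/aba meet in 1. 1b->1: no, a/ab meet in 1. 1b->2: no, bb/abb meet in 2 with "b" left. Open state 3: 1b->3.
ba: 2a undefined. 2a->0: ok.
bb: 2b undefined. 2b->0: no, a/bba meet in 1. 2b->1: ok.
aba: 3a undefined. 3a->0: ok.
abb: 3b undefined. 3b->0: ok.
All examples now run through 4 states with every (state, symbol) defined. Accept strings end in {1}, Reject strings end in {0,2,3}; accept={1}.

states=4 start=0 accept={1} delta: 0a->1 0b->2 1a->2 1b->3 2a->0 2b->1 3a->0 3b->0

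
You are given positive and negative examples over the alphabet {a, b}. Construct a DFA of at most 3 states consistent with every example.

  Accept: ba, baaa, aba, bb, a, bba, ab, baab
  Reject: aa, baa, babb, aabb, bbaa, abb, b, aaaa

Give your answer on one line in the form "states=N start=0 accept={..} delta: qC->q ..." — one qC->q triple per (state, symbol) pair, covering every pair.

Fold the examples into a partial DFA from state 0: repeatedly fix the first undefined (state, symbol) met by the shortest-then-alphabetical prefix, trying targets in increasing order and rejecting any under which an Accept and a Reject string meet in one state with the same remainder; add a state when all current targets are rejected. Accepting states are where Accept strings end.
a: 0a undefined. 0a->0: no, bb/aabb meet in 0 with "bb" left. Open state 1: 0a->1.
b: 0b undefined. 0b->0: no, bb/b meet in 0. 0b->1: no, ba/aa meet in 1 with "a" left. Open state 2: 0b->2.
aa: 1a undefined. 1a->0: no, bb/aabb meet in 2 with "b" left. 1a->1: no, a/aa meet in 1. 1a->2: ok.
ab: 1b undefined. 1b->0: ok.
ba: 2a undefined. 2a->0: no, baaa/aa meet in 2. 2a->1: ok.
bb: 2b undefined. 2b->0: ok.
All examples now run through 3 states with every (state, symbol) defined. Accept strings end in {0,1}, Reject strings end in {2}; accept={0,1}.

states=3 start=0 accept={0,1} delta: 0a->1 0b->2 1a->2 1b->0 2a->1 2b->0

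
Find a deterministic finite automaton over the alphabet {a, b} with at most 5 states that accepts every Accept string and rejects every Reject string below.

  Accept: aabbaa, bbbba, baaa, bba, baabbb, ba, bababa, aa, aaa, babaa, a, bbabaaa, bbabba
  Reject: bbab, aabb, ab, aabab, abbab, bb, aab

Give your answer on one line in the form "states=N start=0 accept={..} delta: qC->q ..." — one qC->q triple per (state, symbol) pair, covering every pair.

State merging on the prefix tree: take the shortest (then alphabetical) example prefix whose next move is undefined and point that move at state 0, else 1, else 2, ...; a target is out if some Accept/Reject pair would then sit in one state with the same input left (inseparable). If every existing state is out, open a new one.
a: 0a undefined. 0a->0: ok.
b: 0b undefined. 0b->0: no, aabbaa/bbab meet in 0. Open state 1: 0b->1.
ba: 1a undefined. 1a->0: ok.
bb: 1b undefined. 1b->0: no, aabbaa/aabb meet in 0. 1b->1: no, baabbb/bbab meet in 1. Open state 2: 1b->2.
bba: 2a undefined. 2a->0: ok.
bbb: 2b undefined. 2b->0: ok.
All examples now run through 3 states with every (state, symbol) defined. Accept strings end in {0}, Reject strings end in {1,2}; accept={0}.

states=3 start=0 accept={0} delta: 0a->0 0b->1 1a->0 1b->2 2a->0 2b->0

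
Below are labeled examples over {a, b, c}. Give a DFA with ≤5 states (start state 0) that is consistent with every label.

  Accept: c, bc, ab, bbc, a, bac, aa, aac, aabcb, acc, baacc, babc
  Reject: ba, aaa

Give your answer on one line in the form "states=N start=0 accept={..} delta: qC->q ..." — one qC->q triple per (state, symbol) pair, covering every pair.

states=4 start=0 accept={0,1,2} delta: 0a->1 0b->2 0c->0 1a->2 1b->0 1c->0 2a->3 2b->0 2c->0 3a->0 3b->0 3c->0

State merging on the prefix tree: take the shortest (then alphabetical) example prefix whose next move is undefined and point that move at state 0, else 1, else 2, ...; a target is out if some Accept/Reject pair would then sit in one state with the same input left (inseparable). If every existing state is out, open a new one.
a: 0a undefined. 0a->0: no, a/aaa meet in 0. Open state 1: 0a->1.
b: 0b undefined. 0b->0: no, a/ba meet in 1. 0b->1: no, aa/ba meet in 1 with "a" left. Open state 2: 0b->2.
c: 0c undefined. 0c->0: ok.
aa: 1a undefined. 1a->0: no, a/aaa meet in 1. 1a->1: no, a/aaa meet in 1. 1a->2: ok.
ab: 1b undefined. 1b->0: ok.
ac: 1c undefined. 1c->0: ok.
ba: 2a undefined. 2a->0: no, c/ba meet in 0. 2a->1: no, a/ba meet in 1. 2a->2: no, aa/ba meet in 2. Open state 3: 2a->3.
bb: 2b undefined. 2b->0: ok.
bc: 2c undefined. 2c->0: ok.
baa: 3a undefined. 3a->0: ok.
bab: 3b undefined. 3b->0: ok.
bac: 3c undefined. 3c->0: ok.
All examples now run through 4 states with every (state, symbol) defined. Accept strings end in {0,1,2}, Reject strings end in {3}; accept={0,1,2}.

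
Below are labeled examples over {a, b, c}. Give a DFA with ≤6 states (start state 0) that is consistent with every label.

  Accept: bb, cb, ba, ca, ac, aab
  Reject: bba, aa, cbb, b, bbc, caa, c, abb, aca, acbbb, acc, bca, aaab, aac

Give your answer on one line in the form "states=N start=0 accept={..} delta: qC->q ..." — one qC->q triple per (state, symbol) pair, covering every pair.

states=3 start=0 accept={0} delta: 0a->1 0b->2 0c->2 1a->2 1b->0 1c->0 2a->0 2b->0 2c->1

State merging on the prefix tree: take the shortest (then alphabetical) example prefix whose next move is undefined and point that move at state 0, else 1, else 2, ...; a target is out if some Accept/Reject pair would then sit in one state with the same input left (inseparable). If every existing state is out, open a new one.
a: 0a undefined. 0a->0: no, bb/abb meet in 0 with "bb" left. Open state 1: 0a->1.
b: 0b undefined. 0b->0: no, bb/b meet in 0. 0b->1: no, ba/aa meet in 1 with "a" left. Open state 2: 0b->2.
c: 0c undefined. 0c->0: no, bb/cbb meet in 2 with "b" left. 0c->1: no, ca/aa meet in 1 with "a" left. 0c->2: ok.
aa: 1a undefined. 1a->0: no, aab/b meet in 2. 1a->1: no, ac/aac meet in 1 with "c" left. 1a->2: ok.
ab: 1b undefined. 1b->0: ok.
ac: 1c undefined. 1c->0: ok.
ba: 2a undefined. 2a->0: ok.
bb: 2b undefined. 2b->0: ok.
bc: 2c undefined. 2c->0: no, bb/aac meet in 0. 2c->1: ok.
All examples now run through 3 states with every (state, symbol) defined. Accept strings end in {0}, Reject strings end in {1,2}; accept={0}.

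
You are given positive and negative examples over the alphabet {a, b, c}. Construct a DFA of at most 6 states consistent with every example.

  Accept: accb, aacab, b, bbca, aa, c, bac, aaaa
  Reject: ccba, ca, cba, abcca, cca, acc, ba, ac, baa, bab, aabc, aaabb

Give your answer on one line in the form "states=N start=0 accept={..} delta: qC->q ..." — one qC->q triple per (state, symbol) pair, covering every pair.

states=4 start=0 accept={0,2} delta: 0a->1 0b->2 0c->0 1a->0 1b->2 1c->1 2a->3 2b->1 2c->3 3a->1 3b->1 3c->0

State merging on the prefix tree: take the shortest (then alphabetical) example prefix whose next move is undefined and point that move at state 0, else 1, else 2, ...; a target is out if some Accept/Reject pair would then sit in one state with the same input left (inseparable). If every existing state is out, open a new one.
a: 0a undefined. 0a->0: no, c/ac meet in 0 with "c" left. Open state 1: 0a->1.
b: 0b undefined. 0b->0: no, bbca/ca meet in 0 with "ca" left. 0b->1: no, aa/ba meet in 1 with "a" left. Open state 2: 0b->2.
c: 0c undefined. 0c->0: ok.
aa: 1a undefined. 1a->0: ok.
ab: 1b undefined. 1b->0: no, b/aaabb meet in 2. 1b->1: no, aacab/ca meet in 1. 1b->2: ok.
ac: 1c undefined. 1c->0: no, aa/acc meet in 0. 1c->1: ok.
ba: 2a undefined. 2a->0: no, accb/bab meet in 2. 2a->1: no, accb/bab meet in 2. 2a->2: no, accb/ccba meet in 2. Open state 3: 2a->3.
bb: 2b undefined. 2b->0: no, bbca/ca meet in 1. 2b->1: ok.
abc: 2c undefined. 2c->0: no, bbca/aabc meet in 0. 2c->1: no, bbca/abcca meet in 0. 2c->2: no, accb/aabc meet in 2. 2c->3: ok.
baa: 3a undefined. 3a->0: no, bbca/baa meet in 0. 3a->1: ok.
bab: 3b undefined. 3b->0: no, bbca/bab meet in 0. 3b->1: ok.
bac: 3c undefined. 3c->0: ok.
All examples now run through 4 states with every (state, symbol) defined. Accept strings end in {0,2}, Reject strings end in {1,3}; accept={0,2}.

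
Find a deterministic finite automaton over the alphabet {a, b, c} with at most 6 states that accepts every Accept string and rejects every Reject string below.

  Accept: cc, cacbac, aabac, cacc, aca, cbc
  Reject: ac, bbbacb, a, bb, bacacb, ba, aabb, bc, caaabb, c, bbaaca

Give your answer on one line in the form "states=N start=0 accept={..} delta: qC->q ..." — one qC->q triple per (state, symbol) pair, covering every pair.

Grow the machine one transition at a time. Run the examples from 0; the earliest place one falls off (shortest prefix, ties alphabetical) gets sent to the lowest-numbered state that keeps every Accept/Reject pair distinguishable — a pair clashes when both reach the same state with identical unread suffix — and to a fresh state only if none does.
a: 0a undefined. 0a->0: ok.
b: 0b undefined. 0b->0: no, aabac/ac meet in 0 with "c" left. Open state 1: 0b->1.
c: 0c undefined. 0c->0: no, cc/ac meet in 0. 0c->1: no, cc/bc meet in 1 with "c" left. Open state 2: 0c->2.
ba: 1a undefined. 1a->0: no, aabac/ac meet in 2. 1a->1: no, aabac/bc meet in 1 with "c" left. 1a->2: ok.
bb: 1b undefined. 1b->0: no, aca/bbaaca meet in 2 with "a" left. 1b->1: ok.
bc: 1c undefined. 1c->0: ok.
ca: 2a undefined. 2a->0: no, aca/a meet in 0. 2a->1: no, cacc/ac meet in 2. 2a->2: no, aca/ac meet in 2. Open state 3: 2a->3.
cb: 2b undefined. 2b->0: no, cbc/ac meet in 2. 2b->1: no, cbc/a meet in 0. 2b->2: ok.
cc: 2c undefined. 2c->0: no, cc/a meet in 0. 2c->1: no, cc/bbbacb meet in 1. 2c->2: no, cc/ac meet in 2. 2c->3: ok.
caa: 3a undefined. 3a->0: ok.
cac: 3c undefined. 3c->0: no, cacc/ac meet in 2. 3c->1: no, cacc/a meet in 0. 3c->2: no, cc/bbaaca meet in 3. 3c->3: ok.
cacb: 3b undefined. 3b->0: no, cacbac/ac meet in 2. 3b->1: ok.
All examples now run through 4 states with every (state, symbol) defined. Accept strings end in {3}, Reject strings end in {0,1,2}; accept={3}.

states=4 start=0 accept={3} delta: 0a->0 0b->1 0c->2 1a->2 1b->1 1c->0 2a->3 2b->2 2c->3 3a->0 3b->1 3c->3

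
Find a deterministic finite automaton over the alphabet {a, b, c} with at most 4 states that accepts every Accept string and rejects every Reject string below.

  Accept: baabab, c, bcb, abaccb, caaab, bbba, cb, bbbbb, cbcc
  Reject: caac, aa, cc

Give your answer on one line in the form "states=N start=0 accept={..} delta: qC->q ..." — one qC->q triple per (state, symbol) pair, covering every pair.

states=2 start=0 accept={1} delta: 0a->0 0b->1 0c->1 1a->1 1b->1 1c->0

State merging on the prefix tree: take the shortest (then alphabetical) example prefix whose next move is undefined and point that move at state 0, else 1, else 2, ...; a target is out if some Accept/Reject pair would then sit in one state with the same input left (inseparable). If every existing state is out, open a new one.
a: 0a undefined. 0a->0: ok.
b: 0b undefined. 0b->0: no, baabab/aa meet in 0. Open state 1: 0b->1.
c: 0c undefined. 0c->0: no, c/caac meet in 0. 0c->1: ok.
ba: 1a undefined. 1a->0: no, baabab/caac meet in 1. 1a->1: ok.
bb: 1b undefined. 1b->0: no, caaab/aa meet in 0. 1b->1: ok.
bc: 1c undefined. 1c->0: ok.
All examples now run through 2 states with every (state, symbol) defined. Accept strings end in {1}, Reject strings end in {0}; accept={1}.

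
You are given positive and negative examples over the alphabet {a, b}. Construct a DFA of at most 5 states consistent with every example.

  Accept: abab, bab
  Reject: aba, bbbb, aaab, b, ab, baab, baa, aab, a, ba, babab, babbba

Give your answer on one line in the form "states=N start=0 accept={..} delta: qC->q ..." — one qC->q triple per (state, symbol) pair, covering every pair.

states=4 start=0 accept={3} delta: 0a->0 0b->1 1a->2 1b->0 2a->0 2b->3 3a->0 3b->0

Grow the machine one transition at a time. Run the examples from 0; the earliest place one falls off (shortest prefix, ties alphabetical) gets sent to the lowest-numbered state that keeps every Accept/Reject pair distinguishable — a pair clashes when both reach the same state with identical unread suffix — and to a fresh state only if none does.
a: 0a undefined. 0a->0: ok.
b: 0b undefined. 0b->0: no, abab/aba meet in 0. Open state 1: 0b->1.
ba: 1a undefined. 1a->0: no, abab/aaab meet in 1. 1a->1: no, abab/baab meet in 1 with "b" left. Open state 2: 1a->2.
bb: 1b undefined. 1b->0: ok.
baa: 2a undefined. 2a->0: ok.
bab: 2b undefined. 2b->0: no, abab/bbbb meet in 0. 2b->1: no, abab/aaab meet in 1. 2b->2: no, abab/aba meet in 2. Open state 3: 2b->3.
baba: 3a undefined. 3a->0: ok.
babb: 3b undefined. 3b->0: ok.
All examples now run through 4 states with every (state, symbol) defined. Accept strings end in {3}, Reject strings end in {0,1,2}; accept={3}.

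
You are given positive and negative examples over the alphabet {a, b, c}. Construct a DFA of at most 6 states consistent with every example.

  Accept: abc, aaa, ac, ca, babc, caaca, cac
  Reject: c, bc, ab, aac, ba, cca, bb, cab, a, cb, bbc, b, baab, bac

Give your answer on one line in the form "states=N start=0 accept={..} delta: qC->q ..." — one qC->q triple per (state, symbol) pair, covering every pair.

Fold the examples into a partial DFA from state 0: repeatedly fix the first undefined (state, symbol) met by the shortest-then-alphabetical prefix, trying targets in increasing order and rejecting any under which an Accept and a Reject string meet in one state with the same remainder; add a state when all current targets are rejected. Accepting states are where Accept strings end.
a: 0a undefined. 0a->0: no, abc/bc meet in 0 with "bc" left. Open state 1: 0a->1.
b: 0b undefined. 0b->0: no, ac/bac meet in 1 with "c" left. 0b->1: no, abc/bbc meet in 1 with "bc" left. Open state 2: 0b->2.
c: 0c undefined. 0c->0: no, ca/cca meet in 1. 0c->1: no, cac/aac meet in 1 with "ac" left. 0c->2: no, ca/ba meet in 2 with "a" left. Open state 3: 0c->3.
aa: 1a undefined. 1a->0: no, aaa/a meet in 1. 1a->1: no, aaa/a meet in 1. 1a->2: no, aaa/ba meet in 2 with "a" left. 1a->3: ok.
ab: 1b undefined. 1b->0: no, abc/c meet in 3. 1b->1: ok.
ac: 1c undefined. 1c->0: ok.
ba: 2a undefined. 2a->0: no, abc/ba meet in 0. 2a->1: no, abc/bac meet in 0. 2a->2: no, babc/bbc meet in 2 with "bc" left. 2a->3: ok.
bb: 2b undefined. 2b->0: no, abc/bb meet in 0. 2b->1: no, abc/bbc meet in 0. 2b->2: ok.
bc: 2c undefined. 2c->0: no, abc/bc meet in 0. 2c->1: ok.
ca: 3a undefined. 3a->0: no, caaca/bc meet in 1. 3a->1: no, aaa/bc meet in 1. 3a->2: no, aaa/bb meet in 2. 3a->3: no, aaa/c meet in 3. Open state 4: 3a->4.
cb: 3b undefined. 3b->0: no, abc/cb meet in 0. 3b->1: ok.
cc: 3c undefined. 3c->0: no, abc/aac meet in 0. 3c->1: ok.
caa: 4a undefined. 4a->0: ok.
cab: 4b undefined. 4b->0: no, abc/cab meet in 0. 4b->1: ok.
cac: 4c undefined. 4c->0: ok.
All examples now run through 5 states with every (state, symbol) defined. Accept strings end in {0,4}, Reject strings end in {1,2,3}; accept={0,4}.

states=5 start=0 accept={0,4} delta: 0a->1 0b->2 0c->3 1a->3 1b->1 1c->0 2a->3 2b->2 2c->1 3a->4 3b->1 3c->1 4a->0 4b->1 4c->0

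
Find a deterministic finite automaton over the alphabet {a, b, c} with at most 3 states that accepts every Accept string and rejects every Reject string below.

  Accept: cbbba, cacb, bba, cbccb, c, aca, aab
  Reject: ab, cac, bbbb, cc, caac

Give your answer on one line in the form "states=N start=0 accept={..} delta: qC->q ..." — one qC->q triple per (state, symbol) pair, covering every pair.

states=3 start=0 accept={1} delta: 0a->1 0b->0 0c->1 1a->2 1b->0 1c->2 2a->1 2b->1 2c->2

Grow the machine one transition at a time. Run the examples from 0; the earliest place one falls off (shortest prefix, ties alphabetical) gets sent to the lowest-numbered state that keeps every Accept/Reject pair distinguishable — a pair clashes when both reach the same state with identical unread suffix — and to a fresh state only if none does.
a: 0a undefined. 0a->0: no, aab/ab meet in 0 with "b" left. Open state 1: 0a->1.
b: 0b undefined. 0b->0: ok.
c: 0c undefined. 0c->0: no, cbccb/bbbb meet in 0. 0c->1: ok.
aa: 1a undefined. 1a->0: no, cacb/ab meet in 1 with "b" left. 1a->1: no, aab/ab meet in 1 with "b" left. Open state 2: 1a->2.
ab: 1b undefined. 1b->0: ok.
ac: 1c undefined. 1c->0: no, cbccb/ab meet in 0. 1c->1: no, cbbba/cc meet in 1. 1c->2: ok.
aab: 2b undefined. 2b->0: no, cbccb/ab meet in 0. 2b->1: ok.
aca: 2a undefined. 2a->0: no, cbbba/caac meet in 1. 2a->1: ok.
cac: 2c undefined. 2c->0: no, cacb/ab meet in 0. 2c->1: no, cbbba/cac meet in 1. 2c->2: ok.
All examples now run through 3 states with every (state, symbol) defined. Accept strings end in {1}, Reject strings end in {0,2}; accept={1}.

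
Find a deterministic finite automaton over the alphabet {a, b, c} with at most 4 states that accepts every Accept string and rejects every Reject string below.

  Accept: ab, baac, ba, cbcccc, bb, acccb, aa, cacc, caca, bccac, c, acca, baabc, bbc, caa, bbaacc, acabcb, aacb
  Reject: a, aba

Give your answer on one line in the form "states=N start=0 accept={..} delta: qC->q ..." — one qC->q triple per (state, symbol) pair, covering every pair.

Fold the examples into a partial DFA from state 0: repeatedly fix the first undefined (state, symbol) met by the shortest-then-alphabetical prefix, trying targets in increasing order and rejecting any under which an Accept and a Reject string meet in one state with the same remainder; add a state when all current targets are rejected. Accepting states are where Accept strings end.
a: 0a undefined. 0a->0: no, ba/aba meet in 0 with "ba" left. Open state 1: 0a->1.
b: 0b undefined. 0b->0: no, ba/a meet in 1. 0b->1: ok.
c: 0c undefined. 0c->0: ok.
aa: 1a undefined. 1a->0: no, aacb/a meet in 1. 1a->1: no, ba/a meet in 1. Open state 2: 1a->2.
ab: 1b undefined. 1b->0: ok.
ac: 1c undefined. 1c->0: no, acccb/a meet in 1. 1c->1: no, cbcccc/a meet in 1. 1c->2: ok.
aac: 2c undefined. 2c->0: no, acccb/a meet in 1. 2c->1: no, cbcccc/a meet in 1. 2c->2: ok.
aca: 2a undefined. 2a->0: ok.
aacb: 2b undefined. 2b->0: ok.
All examples now run through 3 states with every (state, symbol) defined. Accept strings end in {0,2}, Reject strings end in {1}; accept={0,2}.

states=3 start=0 accept={0,2} delta: 0a->1 0b->1 0c->0 1a->2 1b->0 1c->2 2a->0 2b->0 2c->2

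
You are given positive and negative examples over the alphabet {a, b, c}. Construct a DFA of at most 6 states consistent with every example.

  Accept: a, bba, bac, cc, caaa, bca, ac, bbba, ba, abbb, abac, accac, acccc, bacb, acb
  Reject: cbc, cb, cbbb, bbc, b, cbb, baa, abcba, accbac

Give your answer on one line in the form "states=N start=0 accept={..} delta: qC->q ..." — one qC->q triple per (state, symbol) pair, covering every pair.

states=5 start=0 accept={1,3} delta: 0a->1 0b->0 0c->2 1a->2 1b->1 1c->3 2a->1 2b->0 2c->1 3a->0 3b->1 3c->4 4a->1 4b->3 4c->1

Fold the examples into a partial DFA from state 0: repeatedly fix the first undefined (state, symbol) met by the shortest-then-alphabetical prefix, trying targets in increasing order and rejecting any under which an Accept and a Reject string meet in one state with the same remainder; add a state when all current targets are rejected. Accepting states are where Accept strings end.
a: 0a undefined. 0a->0: no, acb/cb meet in 0 with "cb" left. Open state 1: 0a->1.
b: 0b undefined. 0b->0: ok.
c: 0c undefined. 0c->0: no, cc/cbc meet in 0. 0c->1: no, a/bbc meet in 1. Open state 2: 0c->2.
ab: 1b undefined. 1b->0: no, abbb/b meet in 0. 1b->1: ok.
ac: 1c undefined. 1c->0: no, a/abcba meet in 1. 1c->1: no, abac/accbac meet in 1 with "ac" left. 1c->2: no, bac/bbc meet in 2. Open state 3: 1c->3.
ca: 2a undefined. 2a->0: no, caaa/baa meet in 1 with "a" left. 2a->1: ok.
cb: 2b undefined. 2b->0: ok.
cc: 2c undefined. 2c->0: no, cc/cb meet in 0. 2c->1: ok.
aba: 1a undefined. 1a->0: no, abac/cbc meet in 2. 1a->1: no, a/baa meet in 1. 1a->2: ok.
acb: 3b undefined. 3b->0: no, a/abcba meet in 1. 3b->1: ok.
acc: 3c undefined. 3c->0: no, bac/accbac meet in 3. 3c->1: no, a/accbac meet in 1. 3c->2: no, bac/accbac meet in 3. 3c->3: no, a/accbac meet in 1. Open state 4: 3c->4.
acca: 4a undefined. 4a->0: no, accac/cbc meet in 2. 4a->1: ok.
accb: 4b undefined. 4b->0: no, bac/accbac meet in 3. 4b->1: no, a/accbac meet in 1. 4b->2: no, bac/accbac meet in 3. 4b->3: ok.
accc: 4c undefined. 4c->0: no, acccc/cbc meet in 2. 4c->1: ok.
accba: 3a undefined. 3a->0: ok.
All examples now run through 5 states with every (state, symbol) defined. Accept strings end in {1,3}, Reject strings end in {0,2}; accept={1,3}.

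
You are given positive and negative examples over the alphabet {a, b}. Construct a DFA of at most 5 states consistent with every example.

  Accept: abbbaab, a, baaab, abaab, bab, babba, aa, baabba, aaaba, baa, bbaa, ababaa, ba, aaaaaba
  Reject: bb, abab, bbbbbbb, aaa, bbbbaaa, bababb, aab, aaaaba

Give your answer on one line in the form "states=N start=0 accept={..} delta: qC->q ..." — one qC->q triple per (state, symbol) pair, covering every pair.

states=5 start=0 accept={1,2} delta: 0a->1 0b->0 1a->2 1b->1 2a->3 2b->0 3a->4 3b->1 4a->0 4b->2

Grow the machine one transition at a time. Run the examples from 0; the earliest place one falls off (shortest prefix, ties alphabetical) gets sent to the lowest-numbered state that keeps every Accept/Reject pair distinguishable — a pair clashes when both reach the same state with identical unread suffix — and to a fresh state only if none does.
a: 0a undefined. 0a->0: no, a/aaa meet in 0. Open state 1: 0a->1.
b: 0b undefined. 0b->0: ok.
aa: 1a undefined. 1a->0: no, a/aaa meet in 1. 1a->1: no, a/aaa meet in 1. Open state 2: 1a->2.
ab: 1b undefined. 1b->0: no, abbbaab/aab meet in 2 with "b" left. 1b->1: ok.
aaa: 2a undefined. 2a->0: no, abbbaab/bb meet in 0. 2a->1: no, abbbaab/aaa meet in 1. 2a->2: no, abbbaab/abab meet in 2 with "b" left. Open state 3: 2a->3.
aab: 2b undefined. 2b->0: ok.
aaaa: 3a undefined. 3a->0: no, a/aaaaba meet in 1. 3a->1: no, babba/aaaaba meet in 2. 3a->2: no, a/aaaaba meet in 1. 3a->3: no, aaaba/aaaaba meet in 3 with "ba" left. Open state 4: 3a->4.
aaab: 3b undefined. 3b->0: no, abbbaab/bb meet in 0. 3b->1: ok.
aaaaa: 4a undefined. 4a->0: ok.
aaaab: 4b undefined. 4b->0: no, abbbaab/aaaaba meet in 1. 4b->1: no, babba/aaaaba meet in 2. 4b->2: ok.
All examples now run through 5 states with every (state, symbol) defined. Accept strings end in {1,2}, Reject strings end in {0,3}; accept={1,2}.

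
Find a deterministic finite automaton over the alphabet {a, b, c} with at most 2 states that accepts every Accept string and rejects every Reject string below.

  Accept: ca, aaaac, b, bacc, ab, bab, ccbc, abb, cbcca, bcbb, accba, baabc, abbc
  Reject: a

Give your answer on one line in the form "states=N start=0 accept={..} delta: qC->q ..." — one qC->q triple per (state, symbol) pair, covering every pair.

states=2 start=0 accept={1} delta: 0a->0 0b->1 0c->1 1a->1 1b->1 1c->1

Fold the examples into a partial DFA from state 0: repeatedly fix the first undefined (state, symbol) met by the shortest-then-alphabetical prefix, trying targets in increasing order and rejecting any under which an Accept and a Reject string meet in one state with the same remainder; add a state when all current targets are rejected. Accepting states are where Accept strings end.
a: 0a undefined. 0a->0: ok.
b: 0b undefined. 0b->0: no, b/a meet in 0. Open state 1: 0b->1.
c: 0c undefined. 0c->0: no, ca/a meet in 0. 0c->1: ok.
ba: 1a undefined. 1a->0: no, ca/a meet in 0. 1a->1: ok.
bc: 1c undefined. 1c->0: no, ccbc/a meet in 0. 1c->1: ok.
cb: 1b undefined. 1b->0: no, bab/a meet in 0. 1b->1: ok.
All examples now run through 2 states with every (state, symbol) defined. Accept strings end in {1}, Reject strings end in {0}; accept={1}.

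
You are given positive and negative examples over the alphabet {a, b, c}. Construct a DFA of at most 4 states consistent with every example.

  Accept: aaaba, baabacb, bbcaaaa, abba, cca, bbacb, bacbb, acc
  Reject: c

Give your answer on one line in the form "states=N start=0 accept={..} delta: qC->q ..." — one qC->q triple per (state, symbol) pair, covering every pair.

states=2 start=0 accept={0} delta: 0a->0 0b->0 0c->1 1a->0 1b->0 1c->0

State merging on the prefix tree: take the shortest (then alphabetical) example prefix whose next move is undefined and point that move at state 0, else 1, else 2, ...; a target is out if some Accept/Reject pair would then sit in one state with the same input left (inseparable). If every existing state is out, open a new one.
a: 0a undefined. 0a->0: ok.
b: 0b undefined. 0b->0: ok.
c: 0c undefined. 0c->0: no, aaaba/c meet in 0. Open state 1: 0c->1.
cc: 1c undefined. 1c->0: ok.
bacb: 1b undefined. 1b->0: ok.
bbca: 1a undefined. 1a->0: ok.
All examples now run through 2 states with every (state, symbol) defined. Accept strings end in {0}, Reject strings end in {1}; accept={0}.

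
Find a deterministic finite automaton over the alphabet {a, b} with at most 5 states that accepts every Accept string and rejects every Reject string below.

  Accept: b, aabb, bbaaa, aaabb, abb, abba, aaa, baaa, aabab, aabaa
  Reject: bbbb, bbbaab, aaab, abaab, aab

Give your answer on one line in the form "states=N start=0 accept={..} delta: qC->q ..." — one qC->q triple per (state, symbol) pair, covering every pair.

State merging on the prefix tree: take the shortest (then alphabetical) example prefix whose next move is undefined and point that move at state 0, else 1, else 2, ...; a target is out if some Accept/Reject pair would then sit in one state with the same input left (inseparable). If every existing state is out, open a new one.
a: 0a undefined. 0a->0: no, b/aaab meet in 0 with "b" left. Open state 1: 0a->1.
b: 0b undefined. 0b->0: no, b/bbbb meet in 0. 0b->1: ok.
aa: 1a undefined. 1a->0: no, b/aab meet in 1. 1a->1: ok.
ab: 1b undefined. 1b->0: no, aabab/bbbb meet in 0. 1b->1: no, b/bbbb meet in 1. Open state 2: 1b->2.
aba: 2a undefined. 2a->0: ok.
abb: 2b undefined. 2b->0: no, b/bbbb meet in 1. 2b->1: ok.
All examples now run through 3 states with every (state, symbol) defined. Accept strings end in {1}, Reject strings end in {2}; accept={1}.

states=3 start=0 accept={1} delta: 0a->1 0b->1 1a->1 1b->2 2a->0 2b->1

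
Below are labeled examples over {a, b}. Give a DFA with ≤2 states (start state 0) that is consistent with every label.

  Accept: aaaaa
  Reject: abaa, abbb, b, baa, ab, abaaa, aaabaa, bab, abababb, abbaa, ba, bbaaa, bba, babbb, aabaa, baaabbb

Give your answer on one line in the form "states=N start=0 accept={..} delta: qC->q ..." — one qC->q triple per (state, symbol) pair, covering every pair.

Grow the machine one transition at a time. Run the examples from 0; the earliest place one falls off (shortest prefix, ties alphabetical) gets sent to the lowest-numbered state that keeps every Accept/Reject pair distinguishable — a pair clashes when both reach the same state with identical unread suffix — and to a fresh state only if none does.
a: 0a undefined. 0a->0: ok.
b: 0b undefined. 0b->0: no, aaaaa/abaa meet in 0. Open state 1: 0b->1.
ba: 1a undefined. 1a->0: no, aaaaa/abaa meet in 0. 1a->1: ok.
bb: 1b undefined. 1b->0: no, aaaaa/bab meet in 0. 1b->1: ok.
All examples now run through 2 states with every (state, symbol) defined. Accept strings end in {0}, Reject strings end in {1}; accept={0}.

states=2 start=0 accept={0} delta: 0a->0 0b->1 1a->1 1b->1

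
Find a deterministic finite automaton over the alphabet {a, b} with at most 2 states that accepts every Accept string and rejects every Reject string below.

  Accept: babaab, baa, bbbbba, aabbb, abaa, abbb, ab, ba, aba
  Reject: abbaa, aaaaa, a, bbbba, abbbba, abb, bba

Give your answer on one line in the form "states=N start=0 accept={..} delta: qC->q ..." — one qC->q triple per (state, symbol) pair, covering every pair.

Grow the machine one transition at a time. Run the examples from 0; the earliest place one falls off (shortest prefix, ties alphabetical) gets sent to the lowest-numbered state that keeps every Accept/Reject pair distinguishable — a pair clashes when both reach the same state with identical unread suffix — and to a fresh state only if none does.
a: 0a undefined. 0a->0: ok.
b: 0b undefined. 0b->0: no, babaab/abbaa meet in 0. Open state 1: 0b->1.
ba: 1a undefined. 1a->0: no, baa/aaaaa meet in 0. 1a->1: ok.
bb: 1b undefined. 1b->0: ok.
All examples now run through 2 states with every (state, symbol) defined. Accept strings end in {1}, Reject strings end in {0}; accept={1}.

states=2 start=0 accept={1} delta: 0a->0 0b->1 1a->1 1b->0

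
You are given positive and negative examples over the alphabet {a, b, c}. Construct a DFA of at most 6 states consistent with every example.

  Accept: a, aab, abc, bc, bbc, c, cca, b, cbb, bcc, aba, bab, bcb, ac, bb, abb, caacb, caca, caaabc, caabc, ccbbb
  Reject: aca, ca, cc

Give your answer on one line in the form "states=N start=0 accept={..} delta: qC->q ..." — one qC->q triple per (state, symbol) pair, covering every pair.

states=4 start=0 accept={0,1,2} delta: 0a->0 0b->1 0c->2 1a->0 1b->0 1c->0 2a->3 2b->0 2c->3 3a->0 3b->0 3c->0

Grow the machine one transition at a time. Run the examples from 0; the earliest place one falls off (shortest prefix, ties alphabetical) gets sent to the lowest-numbered state that keeps every Accept/Reject pair distinguishable — a pair clashes when both reach the same state with identical unread suffix — and to a fresh state only if none does.
a: 0a undefined. 0a->0: ok.
b: 0b undefined. 0b->0: no, bcc/cc meet in 0 with "cc" left. Open state 1: 0b->1.
c: 0c undefined. 0c->0: no, a/aca meet in 0. 0c->1: no, abc/cc meet in 1 with "c" left. Open state 2: 0c->2.
ba: 1a undefined. 1a->0: ok.
bb: 1b undefined. 1b->0: ok.
bc: 1c undefined. 1c->0: ok.
ca: 2a undefined. 2a->0: no, a/aca meet in 0. 2a->1: no, aab/aca meet in 1. 2a->2: no, bbc/aca meet in 2. Open state 3: 2a->3.
cb: 2b undefined. 2b->0: ok.
cc: 2c undefined. 2c->0: no, a/cc meet in 0. 2c->1: no, aab/cc meet in 1. 2c->2: no, bbc/cc meet in 2. 2c->3: ok.
caa: 3a undefined. 3a->0: ok.
cac: 3c undefined. 3c->0: ok.
ccb: 3b undefined. 3b->0: ok.
All examples now run through 4 states with every (state, symbol) defined. Accept strings end in {0,1,2}, Reject strings end in {3}; accept={0,1,2}.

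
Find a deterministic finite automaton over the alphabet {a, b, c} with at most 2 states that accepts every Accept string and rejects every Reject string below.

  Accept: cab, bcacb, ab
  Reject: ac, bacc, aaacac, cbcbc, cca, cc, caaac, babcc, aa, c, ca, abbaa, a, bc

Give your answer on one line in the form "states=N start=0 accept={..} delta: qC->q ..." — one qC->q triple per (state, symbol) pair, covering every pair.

states=2 start=0 accept={1} delta: 0a->0 0b->1 0c->0 1a->0 1b->0 1c->0

State merging on the prefix tree: take the shortest (then alphabetical) example prefix whose next move is undefined and point that move at state 0, else 1, else 2, ...; a target is out if some Accept/Reject pair would then sit in one state with the same input left (inseparable). If every existing state is out, open a new one.
a: 0a undefined. 0a->0: ok.
b: 0b undefined. 0b->0: no, ab/aa meet in 0. Open state 1: 0b->1.
c: 0c undefined. 0c->0: ok.
ba: 1a undefined. 1a->0: ok.
bc: 1c undefined. 1c->0: ok.
abb: 1b undefined. 1b->0: ok.
All examples now run through 2 states with every (state, symbol) defined. Accept strings end in {1}, Reject strings end in {0}; accept={1}.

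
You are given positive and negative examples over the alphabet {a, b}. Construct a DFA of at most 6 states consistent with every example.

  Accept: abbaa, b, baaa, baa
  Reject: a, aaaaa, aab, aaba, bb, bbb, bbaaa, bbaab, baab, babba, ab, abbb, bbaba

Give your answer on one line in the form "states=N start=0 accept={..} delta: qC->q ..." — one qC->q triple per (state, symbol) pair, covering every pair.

states=3 start=0 accept={2} delta: 0a->1 0b->2 1a->1 1b->0 2a->2 2b->1

Grow the machine one transition at a time. Run the examples from 0; the earliest place one falls off (shortest prefix, ties alphabetical) gets sent to the lowest-numbered state that keeps every Accept/Reject pair distinguishable — a pair clashes when both reach the same state with identical unread suffix — and to a fresh state only if none does.
a: 0a undefined. 0a->0: no, b/aab meet in 0 with "b" left. Open state 1: 0a->1.
b: 0b undefined. 0b->0: no, b/bb meet in 0. 0b->1: no, b/a meet in 1. Open state 2: 0b->2.
aa: 1a undefined. 1a->0: no, b/aab meet in 2. 1a->1: ok.
ab: 1b undefined. 1b->0: ok.
ba: 2a undefined. 2a->0: no, abbaa/a meet in 1. 2a->1: no, abbaa/a meet in 1. 2a->2: ok.
bb: 2b undefined. 2b->0: no, abbaa/bbb meet in 2. 2b->1: ok.
All examples now run through 3 states with every (state, symbol) defined. Accept strings end in {2}, Reject strings end in {0,1}; accept={2}.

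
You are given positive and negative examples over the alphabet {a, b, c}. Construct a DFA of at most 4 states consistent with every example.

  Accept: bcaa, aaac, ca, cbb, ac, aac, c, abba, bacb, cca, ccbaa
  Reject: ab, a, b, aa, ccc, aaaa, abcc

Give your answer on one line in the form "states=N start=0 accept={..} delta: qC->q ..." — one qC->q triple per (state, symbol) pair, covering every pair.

Fold the examples into a partial DFA from state 0: repeatedly fix the first undefined (state, symbol) met by the shortest-then-alphabetical prefix, trying targets in increasing order and rejecting any under which an Accept and a Reject string meet in one state with the same remainder; add a state when all current targets are rejected. Accepting states are where Accept strings end.
a: 0a undefined. 0a->0: ok.
b: 0b undefined. 0b->0: no, abba/ab meet in 0. Open state 1: 0b->1.
c: 0c undefined. 0c->0: no, aaac/a meet in 0. 0c->1: no, aaac/ab meet in 1. Open state 2: 0c->2.
ba: 1a undefined. 1a->0: ok.
bc: 1c undefined. 1c->0: no, bcaa/a meet in 0. 1c->1: no, bcaa/a meet in 0. 1c->2: ok.
ca: 2a undefined. 2a->0: no, bcaa/a meet in 0. 2a->1: no, bcaa/a meet in 0. 2a->2: ok.
cb: 2b undefined. 2b->0: no, cbb/ab meet in 1. 2b->1: no, bacb/ab meet in 1. 2b->2: ok.
cc: 2c undefined. 2c->0: no, bcaa/ccc meet in 2. 2c->1: no, bcaa/ccc meet in 2. 2c->2: no, bcaa/ccc meet in 2. Open state 3: 2c->3.
abb: 1b undefined. 1b->0: no, abba/a meet in 0. 1b->1: no, abba/a meet in 0. 1b->2: ok.
cca: 3a undefined. 3a->0: no, cca/a meet in 0. 3a->1: no, cca/ab meet in 1. 3a->2: ok.
ccb: 3b undefined. 3b->0: no, ccbaa/a meet in 0. 3b->1: no, ccbaa/a meet in 0. 3b->2: ok.
ccc: 3c undefined. 3c->0: ok.
All examples now run through 4 states with every (state, symbol) defined. Accept strings end in {2}, Reject strings end in {0,1,3}; accept={2}.

states=4 start=0 accept={2} delta: 0a->0 0b->1 0c->2 1a->0 1b->2 1c->2 2a->2 2b->2 2c->3 3a->2 3b->2 3c->0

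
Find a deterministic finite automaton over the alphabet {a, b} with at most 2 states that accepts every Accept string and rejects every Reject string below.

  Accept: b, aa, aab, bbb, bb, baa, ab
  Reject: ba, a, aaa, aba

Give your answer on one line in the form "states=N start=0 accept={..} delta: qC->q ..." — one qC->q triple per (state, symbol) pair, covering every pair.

states=2 start=0 accept={0} delta: 0a->1 0b->0 1a->0 1b->0

Fold the examples into a partial DFA from state 0: repeatedly fix the first undefined (state, symbol) met by the shortest-then-alphabetical prefix, trying targets in increasing order and rejecting any under which an Accept and a Reject string meet in one state with the same remainder; add a state when all current targets are rejected. Accepting states are where Accept strings end.
a: 0a undefined. 0a->0: no, aa/a meet in 0. Open state 1: 0a->1.
b: 0b undefined. 0b->0: ok.
aa: 1a undefined. 1a->0: ok.
ab: 1b undefined. 1b->0: ok.
All examples now run through 2 states with every (state, symbol) defined. Accept strings end in {0}, Reject strings end in {1}; accept={0}.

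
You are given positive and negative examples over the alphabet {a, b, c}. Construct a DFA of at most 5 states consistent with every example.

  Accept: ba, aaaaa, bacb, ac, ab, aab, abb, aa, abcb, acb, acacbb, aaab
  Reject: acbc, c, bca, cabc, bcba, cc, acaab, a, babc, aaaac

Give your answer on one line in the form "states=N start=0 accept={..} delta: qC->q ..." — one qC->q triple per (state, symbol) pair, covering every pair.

Fold the examples into a partial DFA from state 0: repeatedly fix the first undefined (state, symbol) met by the shortest-then-alphabetical prefix, trying targets in increasing order and rejecting any under which an Accept and a Reject string meet in one state with the same remainder; add a state when all current targets are rejected. Accepting states are where Accept strings end.
a: 0a undefined. 0a->0: no, aaaaa/a meet in 0. Open state 1: 0a->1.
b: 0b undefined. 0b->0: no, ba/a meet in 1. 0b->1: ok.
c: 0c undefined. 0c->0: ok.
aa: 1a undefined. 1a->0: no, ba/c meet in 0. 1a->1: no, ba/a meet in 1. Open state 2: 1a->2.
ab: 1b undefined. 1b->0: no, ab/c meet in 0. 1b->1: no, ac/cabc meet in 1 with "c" left. 1b->2: ok.
ac: 1c undefined. 1c->0: no, ba/bcba meet in 2. 1c->1: no, ba/bca meet in 2. 1c->2: ok.
aaa: 2a undefined. 2a->0: no, ba/acaab meet in 2. 2a->1: no, aaaaa/bca meet in 1. 2a->2: no, ba/bca meet in 2. Open state 3: 2a->3.
aab: 2b undefined. 2b->0: no, aab/acbc meet in 0. 2b->1: no, ba/acbc meet in 2. 2b->2: ok.
abc: 2c undefined. 2c->0: no, bacb/a meet in 1. 2c->1: ok.
aaaa: 3a undefined. 3a->0: no, aaaaa/acbc meet in 1. 3a->1: no, ba/acaab meet in 2. 3a->2: no, ba/acaab meet in 2. 3a->3: no, aaaaa/bca meet in 3. Open state 4: 3a->4.
aaab: 3b undefined. 3b->0: no, aaab/c meet in 0. 3b->1: no, aaab/acbc meet in 1. 3b->2: ok.
acac: 3c undefined. 3c->0: ok.
aaaaa: 4a undefined. 4a->0: no, aaaaa/c meet in 0. 4a->1: no, aaaaa/acbc meet in 1. 4a->2: ok.
aaaac: 4c undefined. 4c->0: ok.
acaab: 4b undefined. 4b->0: ok.
All examples now run through 5 states with every (state, symbol) defined. Accept strings end in {2}, Reject strings end in {0,1,3}; accept={2}.

states=5 start=0 accept={2} delta: 0a->1 0b->1 0c->0 1a->2 1b->2 1c->2 2a->3 2b->2 2c->1 3a->4 3b->2 3c->0 4a->2 4b->0 4c->0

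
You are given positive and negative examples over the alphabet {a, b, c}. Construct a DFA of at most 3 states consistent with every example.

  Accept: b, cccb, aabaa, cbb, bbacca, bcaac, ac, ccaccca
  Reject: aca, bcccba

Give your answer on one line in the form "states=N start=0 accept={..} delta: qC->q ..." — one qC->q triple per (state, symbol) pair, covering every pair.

states=3 start=0 accept={0,1} delta: 0a->0 0b->0 0c->1 1a->2 1b->0 1c->2 2a->0 2b->1 2c->2

Fold the examples into a partial DFA from state 0: repeatedly fix the first undefined (state, symbol) met by the shortest-then-alphabetical prefix, trying targets in increasing order and rejecting any under which an Accept and a Reject string meet in one state with the same remainder; add a state when all current targets are rejected. Accepting states are where Accept strings end.
a: 0a undefined. 0a->0: ok.
b: 0b undefined. 0b->0: ok.
c: 0c undefined. 0c->0: no, b/aca meet in 0. Open state 1: 0c->1.
cb: 1b undefined. 1b->0: ok.
cc: 1c undefined. 1c->0: no, b/bcccba meet in 0. 1c->1: no, b/bcccba meet in 0. Open state 2: 1c->2.
aca: 1a undefined. 1a->0: no, b/aca meet in 0. 1a->1: no, ac/aca meet in 1. 1a->2: ok.
cca: 2a undefined. 2a->0: ok.
ccc: 2c undefined. 2c->0: no, b/bcccba meet in 0. 2c->1: no, b/bcccba meet in 0. 2c->2: ok.
cccb: 2b undefined. 2b->0: no, b/bcccba meet in 0. 2b->1: ok.
All examples now run through 3 states with every (state, symbol) defined. Accept strings end in {0,1}, Reject strings end in {2}; accept={0,1}.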